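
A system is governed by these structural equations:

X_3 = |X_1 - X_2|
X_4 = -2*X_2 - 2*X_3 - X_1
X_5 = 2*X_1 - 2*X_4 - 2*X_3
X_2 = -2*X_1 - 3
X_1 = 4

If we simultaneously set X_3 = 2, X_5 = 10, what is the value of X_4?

14

The joint intervention fixes X_3 = 2, X_5 = 10, removing each variable's own equation.
X_2 = -2*X_1 - 3  [with X_1=4]  = -11
X_4 = -2*X_2 - 2*X_3 - X_1  [with X_2=-11, X_3=2, X_1=4]  = 14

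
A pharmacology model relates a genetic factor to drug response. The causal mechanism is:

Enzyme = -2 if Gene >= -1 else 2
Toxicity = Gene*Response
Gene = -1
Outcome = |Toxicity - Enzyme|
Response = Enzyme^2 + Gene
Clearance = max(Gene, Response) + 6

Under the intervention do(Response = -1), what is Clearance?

5

do(Response=-1) replaces the equation Response = Enzyme^2 + Gene with the constant Response = -1.
Clearance = max(Gene, Response) + 6  [with Gene=-1, Response=-1]  = 5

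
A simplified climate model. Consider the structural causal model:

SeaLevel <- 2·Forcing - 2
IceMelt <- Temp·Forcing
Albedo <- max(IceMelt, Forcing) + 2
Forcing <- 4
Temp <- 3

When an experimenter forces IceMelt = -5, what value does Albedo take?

The intervention breaks the incoming arrows to IceMelt: IceMelt <- Temp·Forcing no longer applies, and IceMelt = -5.
Albedo = max(IceMelt, Forcing) + 2  [with IceMelt=-5, Forcing=4]  = 6

6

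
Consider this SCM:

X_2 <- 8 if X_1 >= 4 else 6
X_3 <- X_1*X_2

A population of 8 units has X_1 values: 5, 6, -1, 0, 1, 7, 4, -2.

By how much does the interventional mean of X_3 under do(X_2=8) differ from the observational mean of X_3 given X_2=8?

-24

Every unit gets X_2=8 under the intervention. X_3 values become 40, 48, -8, 0, 8, 56, 32, -16; E[X_3|do(X_2=8)] = 20.
Conditioning on X_2=8 selects the 4 unit(s) with X_1 ∈ {5, 6, 7, 4}. Their X_3 values: 40, 48, 56, 32. Mean = 44.
Difference = 20 − 44 = -24.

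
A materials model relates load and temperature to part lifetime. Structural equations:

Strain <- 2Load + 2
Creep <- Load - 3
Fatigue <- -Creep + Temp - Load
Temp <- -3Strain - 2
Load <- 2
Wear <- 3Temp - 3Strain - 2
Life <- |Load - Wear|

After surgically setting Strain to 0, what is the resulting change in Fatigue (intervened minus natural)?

18

Under do(Strain=0), the mechanism Strain <- 2Load + 2 is discarded; Strain is fixed at 0.
Temp = -3Strain - 2  [with Strain=0]  = -2
Creep = Load - 3  [with Load=2]  = -1
Fatigue = -Creep + Temp - Load  [with Creep=-1, Temp=-2, Load=2]  = -3
Without intervention: Strain = 2Load + 2  [with Load=2]  = 6; Temp = -3Strain - 2  [with Strain=6]  = -20; Creep = Load - 3  [with Load=2]  = -1; Fatigue = -Creep + Temp - Load  [with Creep=-1, Temp=-20, Load=2]  = -21.
Change = -3 − (-21) = 18.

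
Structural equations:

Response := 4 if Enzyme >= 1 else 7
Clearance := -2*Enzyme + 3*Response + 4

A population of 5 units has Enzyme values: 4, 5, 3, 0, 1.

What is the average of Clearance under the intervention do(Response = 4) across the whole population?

do(Response=4) breaks Response's dependence on Enzyme. With Response=4 fixed, Clearance across the units is 8, 6, 10, 16, 14, mean 10.8.

10.8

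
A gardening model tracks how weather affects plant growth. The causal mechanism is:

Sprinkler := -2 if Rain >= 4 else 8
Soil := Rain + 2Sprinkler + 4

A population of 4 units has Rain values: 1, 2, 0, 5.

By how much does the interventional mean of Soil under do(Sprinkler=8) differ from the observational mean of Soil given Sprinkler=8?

1

do(Sprinkler=8) breaks Sprinkler's dependence on Rain. With Sprinkler=8 fixed, Soil across the units is 21, 22, 20, 25, mean 22.
Conditioning on Sprinkler=8 selects the 3 unit(s) with Rain ∈ {1, 2, 0}. Their Soil values: 21, 22, 20. Mean = 21.
Difference = 22 − 21 = 1.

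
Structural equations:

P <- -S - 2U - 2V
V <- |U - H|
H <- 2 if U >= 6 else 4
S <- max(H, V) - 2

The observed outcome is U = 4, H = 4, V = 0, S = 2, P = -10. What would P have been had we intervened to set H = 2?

-12

do(H=2) replaces the equation H <- 2 if U >= 6 else 4 with the constant H = 2.
V = |U - H|  [with U=4, H=2]  = 2
S = max(H, V) - 2  [with H=2, V=2]  = 0
P = -S - 2U - 2V  [with S=0, U=4, V=2]  = -12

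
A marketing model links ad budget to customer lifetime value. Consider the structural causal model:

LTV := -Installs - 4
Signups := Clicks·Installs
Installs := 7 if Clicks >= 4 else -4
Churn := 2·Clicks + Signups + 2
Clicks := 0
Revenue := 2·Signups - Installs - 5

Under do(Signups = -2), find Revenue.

-5

do(Signups=-2) replaces the equation Signups := Clicks·Installs with the constant Signups = -2.
Installs = 7 if Clicks >= 4 else -4  [with Clicks=0]  = -4
Revenue = 2·Signups - Installs - 5  [with Signups=-2, Installs=-4]  = -5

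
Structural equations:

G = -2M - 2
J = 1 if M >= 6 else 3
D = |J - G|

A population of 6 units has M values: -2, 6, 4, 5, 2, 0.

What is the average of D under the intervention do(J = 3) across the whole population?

Every unit gets J=3 under the intervention. D values become 1, 17, 13, 15, 9, 5; E[D|do(J=3)] = 10.

10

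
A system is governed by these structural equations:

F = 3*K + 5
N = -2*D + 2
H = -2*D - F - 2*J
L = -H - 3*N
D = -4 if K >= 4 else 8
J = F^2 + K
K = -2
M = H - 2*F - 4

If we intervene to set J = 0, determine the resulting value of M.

do(J=0) replaces the equation J = F^2 + K with the constant J = 0.
F = 3*K + 5  [with K=-2]  = -1
D = -4 if K >= 4 else 8  [with K=-2]  = 8
H = -2*D - F - 2*J  [with D=8, F=-1, J=0]  = -15
M = H - 2*F - 4  [with H=-15, F=-1]  = -17

-17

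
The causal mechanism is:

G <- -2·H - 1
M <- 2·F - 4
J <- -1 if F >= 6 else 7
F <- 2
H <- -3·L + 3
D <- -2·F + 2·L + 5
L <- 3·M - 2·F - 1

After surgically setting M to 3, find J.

7

Under do(M=3), the mechanism M <- 2·F - 4 is discarded; M is fixed at 3.
Since J is not a descendant of the intervened variable, it is unaffected.
J = -1 if F >= 6 else 7  [with F=2]  = 7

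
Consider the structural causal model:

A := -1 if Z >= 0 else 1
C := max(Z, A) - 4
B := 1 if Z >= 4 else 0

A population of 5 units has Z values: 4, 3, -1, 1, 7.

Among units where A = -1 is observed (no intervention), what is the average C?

E[C|A=-1] averages over only the 4 units with A=-1 (Z = 4, 3, 1, 7): C = 0, -1, -3, 3, mean -0.25.

-0.25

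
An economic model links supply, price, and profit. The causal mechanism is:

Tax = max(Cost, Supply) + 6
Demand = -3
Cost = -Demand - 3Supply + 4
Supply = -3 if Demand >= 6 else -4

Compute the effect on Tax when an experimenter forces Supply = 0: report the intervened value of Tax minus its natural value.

-12

Under do(Supply=0), the mechanism Supply = -3 if Demand >= 6 else -4 is discarded; Supply is fixed at 0.
Cost = -Demand - 3Supply + 4  [with Demand=-3, Supply=0]  = 7
Tax = max(Cost, Supply) + 6  [with Cost=7, Supply=0]  = 13
Without intervention: Supply = -3 if Demand >= 6 else -4  [with Demand=-3]  = -4; Cost = -Demand - 3Supply + 4  [with Demand=-3, Supply=-4]  = 19; Tax = max(Cost, Supply) + 6  [with Cost=19, Supply=-4]  = 25.
Change = 13 − 25 = -12.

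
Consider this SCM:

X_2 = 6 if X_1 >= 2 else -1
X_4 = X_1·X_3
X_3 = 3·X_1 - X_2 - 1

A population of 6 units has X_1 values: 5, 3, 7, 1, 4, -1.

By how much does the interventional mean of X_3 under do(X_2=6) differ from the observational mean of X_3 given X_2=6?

-4.75

do(X_2=6) breaks X_2's dependence on X_1. With X_2=6 fixed, X_3 across the units is 8, 2, 14, -4, 5, -10, mean 2.5.
Conditioning on X_2=6 selects the 4 unit(s) with X_1 ∈ {5, 3, 7, 4}. Their X_3 values: 8, 2, 14, 5. Mean = 7.25.
Difference = 2.5 − 7.25 = -4.75.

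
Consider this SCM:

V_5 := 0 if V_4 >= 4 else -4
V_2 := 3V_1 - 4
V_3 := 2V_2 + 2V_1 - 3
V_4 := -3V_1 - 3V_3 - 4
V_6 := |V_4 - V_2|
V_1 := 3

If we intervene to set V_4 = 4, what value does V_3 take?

Under do(V_4=4), the mechanism V_4 := -3V_1 - 3V_3 - 4 is discarded; V_4 is fixed at 4.
Since V_3 is not a descendant of the intervened variable, it is unaffected.
V_2 = 3V_1 - 4  [with V_1=3]  = 5
V_3 = 2V_2 + 2V_1 - 3  [with V_2=5, V_1=3]  = 13

13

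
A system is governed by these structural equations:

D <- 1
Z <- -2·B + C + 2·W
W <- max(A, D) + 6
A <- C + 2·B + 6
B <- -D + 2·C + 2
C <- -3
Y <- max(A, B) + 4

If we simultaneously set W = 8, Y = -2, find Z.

23

Under do(W = 8, Y = -2), each intervened variable's structural equation is replaced by its fixed value.
B = -D + 2·C + 2  [with D=1, C=-3]  = -5
Z = -2·B + C + 2·W  [with B=-5, C=-3, W=8]  = 23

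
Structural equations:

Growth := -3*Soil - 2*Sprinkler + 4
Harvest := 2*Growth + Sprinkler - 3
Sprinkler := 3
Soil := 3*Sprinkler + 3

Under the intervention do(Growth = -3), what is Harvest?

The intervention breaks the incoming arrows to Growth: Growth := -3*Soil - 2*Sprinkler + 4 no longer applies, and Growth = -3.
Harvest = 2*Growth + Sprinkler - 3  [with Growth=-3, Sprinkler=3]  = -6

-6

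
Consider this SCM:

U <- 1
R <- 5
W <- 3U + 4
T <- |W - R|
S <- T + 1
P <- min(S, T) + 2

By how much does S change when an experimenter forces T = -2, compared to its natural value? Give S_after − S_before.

-4

Intervening sets T = -2 and removes its equation (T <- |W - R|).
S = T + 1  [with T=-2]  = -1
Without intervention: W = 3U + 4  [with U=1]  = 7; T = |W - R|  [with W=7, R=5]  = 2; S = T + 1  [with T=2]  = 3.
Change = -1 − 3 = -4.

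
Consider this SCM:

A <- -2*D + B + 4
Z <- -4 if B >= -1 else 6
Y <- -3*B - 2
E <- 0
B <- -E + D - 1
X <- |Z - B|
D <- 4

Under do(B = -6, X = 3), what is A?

-10

Under do(B = -6, X = 3), each intervened variable's structural equation is replaced by its fixed value.
A = -2*D + B + 4  [with D=4, B=-6]  = -10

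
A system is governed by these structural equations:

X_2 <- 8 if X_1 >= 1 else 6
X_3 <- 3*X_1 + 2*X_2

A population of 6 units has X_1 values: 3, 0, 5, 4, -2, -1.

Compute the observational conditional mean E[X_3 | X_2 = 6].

9

Conditioning on X_2=6 selects the 3 unit(s) with X_1 ∈ {0, -2, -1}. Their X_3 values: 12, 6, 9. Mean = 9.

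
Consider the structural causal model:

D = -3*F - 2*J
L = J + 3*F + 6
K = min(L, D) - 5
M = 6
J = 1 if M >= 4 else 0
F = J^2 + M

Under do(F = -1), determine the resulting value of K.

The intervention breaks the incoming arrows to F: F = J^2 + M no longer applies, and F = -1.
J = 1 if M >= 4 else 0  [with M=6]  = 1
D = -3*F - 2*J  [with F=-1, J=1]  = 1
L = J + 3*F + 6  [with J=1, F=-1]  = 4
K = min(L, D) - 5  [with L=4, D=1]  = -4

-4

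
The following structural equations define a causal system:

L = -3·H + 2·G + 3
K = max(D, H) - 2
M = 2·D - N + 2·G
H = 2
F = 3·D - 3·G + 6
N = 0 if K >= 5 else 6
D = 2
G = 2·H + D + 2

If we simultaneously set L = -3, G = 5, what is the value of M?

8

Under do(L = -3, G = 5), each intervened variable's structural equation is replaced by its fixed value.
K = max(D, H) - 2  [with D=2, H=2]  = 0
N = 0 if K >= 5 else 6  [with K=0]  = 6
M = 2·D - N + 2·G  [with D=2, N=6, G=5]  = 8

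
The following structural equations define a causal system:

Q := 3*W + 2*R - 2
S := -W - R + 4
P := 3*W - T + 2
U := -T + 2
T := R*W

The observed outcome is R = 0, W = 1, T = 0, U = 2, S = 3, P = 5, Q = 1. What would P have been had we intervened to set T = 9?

-4

The intervention breaks the incoming arrows to T: T := R*W no longer applies, and T = 9.
P = 3*W - T + 2  [with W=1, T=9]  = -4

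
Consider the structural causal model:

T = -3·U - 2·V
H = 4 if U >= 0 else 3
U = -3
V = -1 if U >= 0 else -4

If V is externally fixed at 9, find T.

-9

Under do(V=9), the mechanism V = -1 if U >= 0 else -4 is discarded; V is fixed at 9.
T = -3·U - 2·V  [with U=-3, V=9]  = -9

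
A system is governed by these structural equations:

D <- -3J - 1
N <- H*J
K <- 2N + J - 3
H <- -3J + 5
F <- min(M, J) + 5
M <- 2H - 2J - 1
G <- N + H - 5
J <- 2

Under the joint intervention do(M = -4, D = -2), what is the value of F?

The joint intervention fixes M = -4, D = -2, removing each variable's own equation.
F = min(M, J) + 5  [with M=-4, J=2]  = 1

1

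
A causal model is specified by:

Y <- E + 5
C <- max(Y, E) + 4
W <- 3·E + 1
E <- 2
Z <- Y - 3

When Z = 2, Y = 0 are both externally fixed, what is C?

Setting Z = 2, Y = 0 by intervention discards those variables' equations.
C = max(Y, E) + 4  [with Y=0, E=2]  = 6

6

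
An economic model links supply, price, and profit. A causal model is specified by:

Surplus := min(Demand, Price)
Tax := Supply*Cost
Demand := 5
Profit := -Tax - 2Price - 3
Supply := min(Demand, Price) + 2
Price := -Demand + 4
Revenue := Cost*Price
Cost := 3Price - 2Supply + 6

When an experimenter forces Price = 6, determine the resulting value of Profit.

Under do(Price=6), the mechanism Price := -Demand + 4 is discarded; Price is fixed at 6.
Supply = min(Demand, Price) + 2  [with Demand=5, Price=6]  = 7
Cost = 3Price - 2Supply + 6  [with Price=6, Supply=7]  = 10
Tax = Supply*Cost  [with Supply=7, Cost=10]  = 70
Profit = -Tax - 2Price - 3  [with Tax=70, Price=6]  = -85

-85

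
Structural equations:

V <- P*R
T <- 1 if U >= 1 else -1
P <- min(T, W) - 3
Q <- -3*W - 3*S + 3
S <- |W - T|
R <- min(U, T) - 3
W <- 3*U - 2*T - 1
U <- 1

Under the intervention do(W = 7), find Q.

The intervention breaks the incoming arrows to W: W <- 3*U - 2*T - 1 no longer applies, and W = 7.
T = 1 if U >= 1 else -1  [with U=1]  = 1
S = |W - T|  [with W=7, T=1]  = 6
Q = -3*W - 3*S + 3  [with W=7, S=6]  = -36

-36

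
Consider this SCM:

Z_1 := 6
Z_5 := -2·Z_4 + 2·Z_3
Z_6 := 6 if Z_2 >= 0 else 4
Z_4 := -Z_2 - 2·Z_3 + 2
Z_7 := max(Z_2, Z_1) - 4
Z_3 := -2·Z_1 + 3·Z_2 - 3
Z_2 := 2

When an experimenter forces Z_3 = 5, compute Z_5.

do(Z_3=5) replaces the equation Z_3 := -2·Z_1 + 3·Z_2 - 3 with the constant Z_3 = 5.
Z_4 = -Z_2 - 2·Z_3 + 2  [with Z_2=2, Z_3=5]  = -10
Z_5 = -2·Z_4 + 2·Z_3  [with Z_4=-10, Z_3=5]  = 30

30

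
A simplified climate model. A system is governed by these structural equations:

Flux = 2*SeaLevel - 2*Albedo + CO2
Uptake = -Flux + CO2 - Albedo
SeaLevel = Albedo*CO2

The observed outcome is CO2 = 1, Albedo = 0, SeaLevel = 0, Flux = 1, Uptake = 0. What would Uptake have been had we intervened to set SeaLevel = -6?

do(SeaLevel=-6) replaces the equation SeaLevel = Albedo*CO2 with the constant SeaLevel = -6.
Flux = 2*SeaLevel - 2*Albedo + CO2  [with SeaLevel=-6, Albedo=0, CO2=1]  = -11
Uptake = -Flux + CO2 - Albedo  [with Flux=-11, CO2=1, Albedo=0]  = 12

12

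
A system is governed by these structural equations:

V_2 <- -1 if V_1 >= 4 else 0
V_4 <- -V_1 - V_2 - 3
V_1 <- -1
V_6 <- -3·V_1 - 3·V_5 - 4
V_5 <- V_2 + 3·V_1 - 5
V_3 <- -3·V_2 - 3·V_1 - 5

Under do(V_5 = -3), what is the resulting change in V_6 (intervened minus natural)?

-15

The intervention breaks the incoming arrows to V_5: V_5 <- V_2 + 3·V_1 - 5 no longer applies, and V_5 = -3.
V_6 = -3·V_1 - 3·V_5 - 4  [with V_1=-1, V_5=-3]  = 8
Without intervention: V_2 = -1 if V_1 >= 4 else 0  [with V_1=-1]  = 0; V_5 = V_2 + 3·V_1 - 5  [with V_2=0, V_1=-1]  = -8; V_6 = -3·V_1 - 3·V_5 - 4  [with V_1=-1, V_5=-8]  = 23.
Change = 8 − 23 = -15.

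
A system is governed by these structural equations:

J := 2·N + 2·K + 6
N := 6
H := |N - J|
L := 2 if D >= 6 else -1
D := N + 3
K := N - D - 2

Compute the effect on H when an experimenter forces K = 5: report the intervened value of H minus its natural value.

do(K=5) replaces the equation K := N - D - 2 with the constant K = 5.
J = 2·N + 2·K + 6  [with N=6, K=5]  = 28
H = |N - J|  [with N=6, J=28]  = 22
Without intervention: D = N + 3  [with N=6]  = 9; K = N - D - 2  [with N=6, D=9]  = -5; J = 2·N + 2·K + 6  [with N=6, K=-5]  = 8; H = |N - J|  [with N=6, J=8]  = 2.
Change = 22 − 2 = 20.

20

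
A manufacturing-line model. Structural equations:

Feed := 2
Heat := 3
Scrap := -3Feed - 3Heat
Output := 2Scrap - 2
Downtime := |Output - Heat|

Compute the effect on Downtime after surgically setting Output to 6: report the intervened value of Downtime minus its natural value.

-32

Intervening sets Output = 6 and removes its equation (Output := 2Scrap - 2).
Downtime = |Output - Heat|  [with Output=6, Heat=3]  = 3
Without intervention: Scrap = -3Feed - 3Heat  [with Feed=2, Heat=3]  = -15; Output = 2Scrap - 2  [with Scrap=-15]  = -32; Downtime = |Output - Heat|  [with Output=-32, Heat=3]  = 35.
Change = 3 − 35 = -32.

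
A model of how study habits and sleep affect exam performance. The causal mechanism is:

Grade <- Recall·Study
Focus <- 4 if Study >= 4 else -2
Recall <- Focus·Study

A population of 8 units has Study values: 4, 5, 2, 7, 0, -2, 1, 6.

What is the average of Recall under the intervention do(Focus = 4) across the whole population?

11.5

do(Focus=4) breaks Focus's dependence on Study. With Focus=4 fixed, Recall across the units is 16, 20, 8, 28, 0, -8, 4, 24, mean 11.5.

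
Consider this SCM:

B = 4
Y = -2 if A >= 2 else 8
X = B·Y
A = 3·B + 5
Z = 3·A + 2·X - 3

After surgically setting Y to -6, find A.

17

Under do(Y=-6), the mechanism Y = -2 if A >= 2 else 8 is discarded; Y is fixed at -6.
Since A is not a descendant of the intervened variable, it is unaffected.
A = 3·B + 5  [with B=4]  = 17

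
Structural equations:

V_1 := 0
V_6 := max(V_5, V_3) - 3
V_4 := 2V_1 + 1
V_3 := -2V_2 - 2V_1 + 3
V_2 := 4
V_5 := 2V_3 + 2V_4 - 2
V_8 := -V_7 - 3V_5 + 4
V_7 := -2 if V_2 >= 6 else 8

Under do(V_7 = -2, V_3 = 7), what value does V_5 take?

Under do(V_7 = -2, V_3 = 7), each intervened variable's structural equation is replaced by its fixed value.
V_4 = 2V_1 + 1  [with V_1=0]  = 1
V_5 = 2V_3 + 2V_4 - 2  [with V_3=7, V_4=1]  = 14

14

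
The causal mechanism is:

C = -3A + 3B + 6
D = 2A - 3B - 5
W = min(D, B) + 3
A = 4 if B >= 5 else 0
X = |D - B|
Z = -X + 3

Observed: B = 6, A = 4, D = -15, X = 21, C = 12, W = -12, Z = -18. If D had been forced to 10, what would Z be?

The intervention breaks the incoming arrows to D: D = 2A - 3B - 5 no longer applies, and D = 10.
X = |D - B|  [with D=10, B=6]  = 4
Z = -X + 3  [with X=4]  = -1

-1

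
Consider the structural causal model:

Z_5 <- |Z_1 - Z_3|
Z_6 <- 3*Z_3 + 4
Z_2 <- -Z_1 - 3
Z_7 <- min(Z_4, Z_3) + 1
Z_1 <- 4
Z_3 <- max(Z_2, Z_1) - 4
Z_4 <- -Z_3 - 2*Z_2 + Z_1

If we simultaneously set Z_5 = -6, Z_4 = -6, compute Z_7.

-5

Setting Z_5 = -6, Z_4 = -6 by intervention discards those variables' equations.
Z_2 = -Z_1 - 3  [with Z_1=4]  = -7
Z_3 = max(Z_2, Z_1) - 4  [with Z_2=-7, Z_1=4]  = 0
Z_7 = min(Z_4, Z_3) + 1  [with Z_4=-6, Z_3=0]  = -5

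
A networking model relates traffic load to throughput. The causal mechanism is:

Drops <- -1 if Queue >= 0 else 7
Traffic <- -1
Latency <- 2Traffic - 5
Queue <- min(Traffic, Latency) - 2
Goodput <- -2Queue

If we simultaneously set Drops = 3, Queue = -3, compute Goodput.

The joint intervention fixes Drops = 3, Queue = -3, removing each variable's own equation.
Goodput = -2Queue  [with Queue=-3]  = 6

6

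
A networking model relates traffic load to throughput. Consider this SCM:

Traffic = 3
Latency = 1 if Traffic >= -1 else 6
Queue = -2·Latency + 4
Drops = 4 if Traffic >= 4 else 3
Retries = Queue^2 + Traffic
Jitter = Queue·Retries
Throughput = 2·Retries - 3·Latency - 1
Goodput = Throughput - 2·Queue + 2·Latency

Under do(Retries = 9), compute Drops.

The intervention breaks the incoming arrows to Retries: Retries = Queue^2 + Traffic no longer applies, and Retries = 9.
Since Drops is not a descendant of the intervened variable, it is unaffected.
Drops = 4 if Traffic >= 4 else 3  [with Traffic=3]  = 3

3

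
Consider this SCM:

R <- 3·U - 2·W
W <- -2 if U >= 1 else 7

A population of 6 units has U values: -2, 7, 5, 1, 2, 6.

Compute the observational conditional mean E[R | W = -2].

Conditioning on W=-2 selects the 5 unit(s) with U ∈ {7, 5, 1, 2, 6}. Their R values: 25, 19, 7, 10, 22. Mean = 16.6.

16.6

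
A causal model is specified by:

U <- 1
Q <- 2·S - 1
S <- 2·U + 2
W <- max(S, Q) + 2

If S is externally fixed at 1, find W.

3

Under do(S=1), the mechanism S <- 2·U + 2 is discarded; S is fixed at 1.
Q = 2·S - 1  [with S=1]  = 1
W = max(S, Q) + 2  [with S=1, Q=1]  = 3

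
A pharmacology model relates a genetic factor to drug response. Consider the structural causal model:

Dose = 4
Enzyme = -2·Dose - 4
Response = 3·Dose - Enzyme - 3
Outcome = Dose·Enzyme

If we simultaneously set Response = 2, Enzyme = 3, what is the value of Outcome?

12

The joint intervention fixes Response = 2, Enzyme = 3, removing each variable's own equation.
Outcome = Dose·Enzyme  [with Dose=4, Enzyme=3]  = 12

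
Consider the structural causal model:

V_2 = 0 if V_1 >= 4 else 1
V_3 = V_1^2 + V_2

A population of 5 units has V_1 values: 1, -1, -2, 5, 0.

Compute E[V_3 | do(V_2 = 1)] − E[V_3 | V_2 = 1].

Every unit gets V_2=1 under the intervention. V_3 values become 2, 2, 5, 26, 1; E[V_3|do(V_2=1)] = 7.2.
Observing V_2=1 restricts to units where V_2's equation naturally yields 1: V_1 ∈ {1, -1, -2, 0}. In that subpopulation V_3 = 2, 2, 5, 1, mean 2.5.
Difference = 7.2 − 2.5 = 4.7.

4.7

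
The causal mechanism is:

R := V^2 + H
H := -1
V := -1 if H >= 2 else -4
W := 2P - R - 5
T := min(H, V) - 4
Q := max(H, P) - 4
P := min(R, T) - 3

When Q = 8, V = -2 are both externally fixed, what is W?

-26

Setting Q = 8, V = -2 by intervention discards those variables' equations.
T = min(H, V) - 4  [with H=-1, V=-2]  = -6
R = V^2 + H  [with V=-2, H=-1]  = 3
P = min(R, T) - 3  [with R=3, T=-6]  = -9
W = 2P - R - 5  [with P=-9, R=3]  = -26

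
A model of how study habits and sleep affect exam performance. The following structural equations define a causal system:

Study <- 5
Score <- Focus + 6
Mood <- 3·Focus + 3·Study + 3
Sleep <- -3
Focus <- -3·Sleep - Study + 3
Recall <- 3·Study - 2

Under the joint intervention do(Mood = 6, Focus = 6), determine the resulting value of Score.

12

Under do(Mood = 6, Focus = 6), each intervened variable's structural equation is replaced by its fixed value.
Score = Focus + 6  [with Focus=6]  = 12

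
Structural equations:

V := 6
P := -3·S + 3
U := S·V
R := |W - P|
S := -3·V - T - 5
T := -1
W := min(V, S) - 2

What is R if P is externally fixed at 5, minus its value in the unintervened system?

The intervention breaks the incoming arrows to P: P := -3·S + 3 no longer applies, and P = 5.
S = -3·V - T - 5  [with V=6, T=-1]  = -22
W = min(V, S) - 2  [with V=6, S=-22]  = -24
R = |W - P|  [with W=-24, P=5]  = 29
Without intervention: S = -3·V - T - 5  [with V=6, T=-1]  = -22; P = -3·S + 3  [with S=-22]  = 69; W = min(V, S) - 2  [with V=6, S=-22]  = -24; R = |W - P|  [with W=-24, P=69]  = 93.
Change = 29 − 93 = -64.

-64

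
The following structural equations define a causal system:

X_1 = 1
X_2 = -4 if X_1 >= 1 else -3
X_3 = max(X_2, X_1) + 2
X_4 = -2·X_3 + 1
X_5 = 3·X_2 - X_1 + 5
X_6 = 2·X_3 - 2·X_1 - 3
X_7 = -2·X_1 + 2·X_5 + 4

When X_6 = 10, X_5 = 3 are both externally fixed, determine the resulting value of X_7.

Setting X_6 = 10, X_5 = 3 by intervention discards those variables' equations.
X_7 = -2·X_1 + 2·X_5 + 4  [with X_1=1, X_5=3]  = 8

8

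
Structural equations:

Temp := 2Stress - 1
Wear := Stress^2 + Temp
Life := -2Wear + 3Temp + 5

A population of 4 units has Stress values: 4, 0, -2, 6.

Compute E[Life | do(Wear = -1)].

16

The intervention sets Wear=-1 in all 4 units regardless of Stress. Recomputing Life per unit gives 28, 4, -8, 40; average 16.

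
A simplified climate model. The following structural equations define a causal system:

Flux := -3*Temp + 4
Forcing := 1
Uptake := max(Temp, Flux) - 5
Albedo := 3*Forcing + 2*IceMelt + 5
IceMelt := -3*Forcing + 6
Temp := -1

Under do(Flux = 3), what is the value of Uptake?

-2

The intervention breaks the incoming arrows to Flux: Flux := -3*Temp + 4 no longer applies, and Flux = 3.
Uptake = max(Temp, Flux) - 5  [with Temp=-1, Flux=3]  = -2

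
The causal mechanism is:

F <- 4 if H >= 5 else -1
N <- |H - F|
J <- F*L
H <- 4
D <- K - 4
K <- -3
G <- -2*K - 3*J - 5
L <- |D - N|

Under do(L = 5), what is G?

16

Intervening sets L = 5 and removes its equation (L <- |D - N|).
F = 4 if H >= 5 else -1  [with H=4]  = -1
J = F*L  [with F=-1, L=5]  = -5
G = -2*K - 3*J - 5  [with K=-3, J=-5]  = 16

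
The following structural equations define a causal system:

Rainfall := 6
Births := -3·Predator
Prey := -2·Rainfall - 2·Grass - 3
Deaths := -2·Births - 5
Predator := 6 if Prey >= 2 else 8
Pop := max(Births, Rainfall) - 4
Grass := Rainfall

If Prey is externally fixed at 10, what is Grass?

Under do(Prey=10), the mechanism Prey := -2·Rainfall - 2·Grass - 3 is discarded; Prey is fixed at 10.
Since Grass is not a descendant of the intervened variable, it is unaffected.
Grass = Rainfall  [with Rainfall=6]  = 6

6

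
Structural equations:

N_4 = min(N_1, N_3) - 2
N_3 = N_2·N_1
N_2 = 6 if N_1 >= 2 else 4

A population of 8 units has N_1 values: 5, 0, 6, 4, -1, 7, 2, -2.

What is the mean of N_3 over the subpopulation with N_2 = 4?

Observing N_2=4 restricts to units where N_2's equation naturally yields 4: N_1 ∈ {0, -1, -2}. In that subpopulation N_3 = 0, -4, -8, mean -4.

-4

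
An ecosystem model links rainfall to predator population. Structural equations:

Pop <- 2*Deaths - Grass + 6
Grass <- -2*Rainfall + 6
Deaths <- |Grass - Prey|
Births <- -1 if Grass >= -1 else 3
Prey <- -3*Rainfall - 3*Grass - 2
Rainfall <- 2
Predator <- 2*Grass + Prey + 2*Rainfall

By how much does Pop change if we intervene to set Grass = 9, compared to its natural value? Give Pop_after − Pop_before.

Under do(Grass=9), the mechanism Grass <- -2*Rainfall + 6 is discarded; Grass is fixed at 9.
Prey = -3*Rainfall - 3*Grass - 2  [with Rainfall=2, Grass=9]  = -35
Deaths = |Grass - Prey|  [with Grass=9, Prey=-35]  = 44
Pop = 2*Deaths - Grass + 6  [with Deaths=44, Grass=9]  = 85
Without intervention: Grass = -2*Rainfall + 6  [with Rainfall=2]  = 2; Prey = -3*Rainfall - 3*Grass - 2  [with Rainfall=2, Grass=2]  = -14; Deaths = |Grass - Prey|  [with Grass=2, Prey=-14]  = 16; Pop = 2*Deaths - Grass + 6  [with Deaths=16, Grass=2]  = 36.
Change = 85 − 36 = 49.

49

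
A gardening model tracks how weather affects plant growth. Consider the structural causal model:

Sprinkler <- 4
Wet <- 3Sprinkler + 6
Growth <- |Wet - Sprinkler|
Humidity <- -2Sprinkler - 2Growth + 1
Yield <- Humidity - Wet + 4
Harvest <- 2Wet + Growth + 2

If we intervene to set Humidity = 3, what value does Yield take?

-11

Intervening sets Humidity = 3 and removes its equation (Humidity <- -2Sprinkler - 2Growth + 1).
Wet = 3Sprinkler + 6  [with Sprinkler=4]  = 18
Yield = Humidity - Wet + 4  [with Humidity=3, Wet=18]  = -11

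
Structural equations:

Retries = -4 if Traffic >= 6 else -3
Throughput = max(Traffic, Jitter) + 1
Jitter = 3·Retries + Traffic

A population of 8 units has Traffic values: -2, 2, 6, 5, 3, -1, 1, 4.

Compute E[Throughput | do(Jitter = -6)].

3.25

Every unit gets Jitter=-6 under the intervention. Throughput values become -1, 3, 7, 6, 4, 0, 2, 5; E[Throughput|do(Jitter=-6)] = 3.25.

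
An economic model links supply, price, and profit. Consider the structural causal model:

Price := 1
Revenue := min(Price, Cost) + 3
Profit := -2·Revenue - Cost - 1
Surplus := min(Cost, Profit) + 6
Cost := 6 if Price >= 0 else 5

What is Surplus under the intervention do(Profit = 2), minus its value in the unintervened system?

17

Intervening sets Profit = 2 and removes its equation (Profit := -2·Revenue - Cost - 1).
Cost = 6 if Price >= 0 else 5  [with Price=1]  = 6
Surplus = min(Cost, Profit) + 6  [with Cost=6, Profit=2]  = 8
Without intervention: Cost = 6 if Price >= 0 else 5  [with Price=1]  = 6; Revenue = min(Price, Cost) + 3  [with Price=1, Cost=6]  = 4; Profit = -2·Revenue - Cost - 1  [with Revenue=4, Cost=6]  = -15; Surplus = min(Cost, Profit) + 6  [with Cost=6, Profit=-15]  = -9.
Change = 8 − (-9) = 17.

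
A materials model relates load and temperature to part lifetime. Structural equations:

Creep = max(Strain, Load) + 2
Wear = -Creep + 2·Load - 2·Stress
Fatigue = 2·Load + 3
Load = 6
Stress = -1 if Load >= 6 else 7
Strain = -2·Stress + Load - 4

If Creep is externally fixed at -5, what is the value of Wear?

Intervening sets Creep = -5 and removes its equation (Creep = max(Strain, Load) + 2).
Stress = -1 if Load >= 6 else 7  [with Load=6]  = -1
Wear = -Creep + 2·Load - 2·Stress  [with Creep=-5, Load=6, Stress=-1]  = 19

19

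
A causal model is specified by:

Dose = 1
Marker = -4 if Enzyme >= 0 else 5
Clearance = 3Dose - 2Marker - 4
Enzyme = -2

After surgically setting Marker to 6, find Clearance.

The intervention breaks the incoming arrows to Marker: Marker = -4 if Enzyme >= 0 else 5 no longer applies, and Marker = 6.
Clearance = 3Dose - 2Marker - 4  [with Dose=1, Marker=6]  = -13

-13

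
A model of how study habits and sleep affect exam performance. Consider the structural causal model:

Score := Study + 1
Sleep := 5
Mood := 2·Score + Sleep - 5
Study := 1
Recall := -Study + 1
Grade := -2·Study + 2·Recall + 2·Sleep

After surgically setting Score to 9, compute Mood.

The intervention breaks the incoming arrows to Score: Score := Study + 1 no longer applies, and Score = 9.
Mood = 2·Score + Sleep - 5  [with Score=9, Sleep=5]  = 18

18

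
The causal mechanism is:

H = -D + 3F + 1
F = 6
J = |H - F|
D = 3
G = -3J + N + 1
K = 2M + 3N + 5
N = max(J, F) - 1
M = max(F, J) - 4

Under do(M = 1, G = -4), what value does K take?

Under do(M = 1, G = -4), each intervened variable's structural equation is replaced by its fixed value.
H = -D + 3F + 1  [with D=3, F=6]  = 16
J = |H - F|  [with H=16, F=6]  = 10
N = max(J, F) - 1  [with J=10, F=6]  = 9
K = 2M + 3N + 5  [with M=1, N=9]  = 34

34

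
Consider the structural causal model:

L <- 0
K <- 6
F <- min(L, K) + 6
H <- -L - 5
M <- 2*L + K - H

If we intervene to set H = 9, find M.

Intervening sets H = 9 and removes its equation (H <- -L - 5).
M = 2*L + K - H  [with L=0, K=6, H=9]  = -3

-3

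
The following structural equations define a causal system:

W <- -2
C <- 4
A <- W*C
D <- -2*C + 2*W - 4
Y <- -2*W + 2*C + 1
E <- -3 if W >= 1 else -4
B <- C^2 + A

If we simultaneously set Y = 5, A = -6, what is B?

10

The joint intervention fixes Y = 5, A = -6, removing each variable's own equation.
B = C^2 + A  [with C=4, A=-6]  = 10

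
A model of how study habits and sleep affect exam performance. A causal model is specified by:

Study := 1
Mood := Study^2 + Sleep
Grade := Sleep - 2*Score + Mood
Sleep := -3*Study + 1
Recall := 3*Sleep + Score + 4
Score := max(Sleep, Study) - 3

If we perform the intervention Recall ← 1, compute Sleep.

-2

Under do(Recall=1), the mechanism Recall := 3*Sleep + Score + 4 is discarded; Recall is fixed at 1.
No directed path runs from Recall to Sleep, so Sleep keeps its natural value.
Sleep = -3*Study + 1  [with Study=1]  = -2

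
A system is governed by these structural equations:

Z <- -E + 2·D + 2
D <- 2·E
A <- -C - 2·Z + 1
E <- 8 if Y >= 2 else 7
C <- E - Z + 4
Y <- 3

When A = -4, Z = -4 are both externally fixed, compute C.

Setting A = -4, Z = -4 by intervention discards those variables' equations.
E = 8 if Y >= 2 else 7  [with Y=3]  = 8
C = E - Z + 4  [with E=8, Z=-4]  = 16

16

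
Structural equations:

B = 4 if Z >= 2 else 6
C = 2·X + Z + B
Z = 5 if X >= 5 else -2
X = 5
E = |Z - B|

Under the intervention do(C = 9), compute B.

4

Under do(C=9), the mechanism C = 2·X + Z + B is discarded; C is fixed at 9.
Since B is not a descendant of the intervened variable, it is unaffected.
Z = 5 if X >= 5 else -2  [with X=5]  = 5
B = 4 if Z >= 2 else 6  [with Z=5]  = 4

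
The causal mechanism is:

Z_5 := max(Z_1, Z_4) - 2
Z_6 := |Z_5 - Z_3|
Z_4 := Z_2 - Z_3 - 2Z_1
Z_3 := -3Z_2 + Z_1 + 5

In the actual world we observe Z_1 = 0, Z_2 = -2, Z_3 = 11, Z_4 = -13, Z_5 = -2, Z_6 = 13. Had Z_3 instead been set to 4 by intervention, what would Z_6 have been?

The intervention breaks the incoming arrows to Z_3: Z_3 := -3Z_2 + Z_1 + 5 no longer applies, and Z_3 = 4.
Z_4 = Z_2 - Z_3 - 2Z_1  [with Z_2=-2, Z_3=4, Z_1=0]  = -6
Z_5 = max(Z_1, Z_4) - 2  [with Z_1=0, Z_4=-6]  = -2
Z_6 = |Z_5 - Z_3|  [with Z_5=-2, Z_3=4]  = 6

6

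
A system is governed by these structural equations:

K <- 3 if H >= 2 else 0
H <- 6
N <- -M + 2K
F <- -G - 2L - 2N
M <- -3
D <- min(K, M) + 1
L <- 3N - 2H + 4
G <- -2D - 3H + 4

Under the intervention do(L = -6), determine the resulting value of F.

do(L=-6) replaces the equation L <- 3N - 2H + 4 with the constant L = -6.
K = 3 if H >= 2 else 0  [with H=6]  = 3
N = -M + 2K  [with M=-3, K=3]  = 9
D = min(K, M) + 1  [with K=3, M=-3]  = -2
G = -2D - 3H + 4  [with D=-2, H=6]  = -10
F = -G - 2L - 2N  [with G=-10, L=-6, N=9]  = 4

4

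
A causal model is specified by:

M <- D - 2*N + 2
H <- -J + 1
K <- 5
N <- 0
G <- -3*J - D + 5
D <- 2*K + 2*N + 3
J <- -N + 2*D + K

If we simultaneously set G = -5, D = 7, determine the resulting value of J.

Under do(G = -5, D = 7), each intervened variable's structural equation is replaced by its fixed value.
J = -N + 2*D + K  [with N=0, D=7, K=5]  = 19

19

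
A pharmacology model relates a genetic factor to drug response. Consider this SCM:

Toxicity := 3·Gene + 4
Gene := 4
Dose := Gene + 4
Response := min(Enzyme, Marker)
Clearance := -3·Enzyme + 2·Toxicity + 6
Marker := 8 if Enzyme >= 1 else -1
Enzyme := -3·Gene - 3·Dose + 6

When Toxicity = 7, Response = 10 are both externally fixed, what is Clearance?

Setting Toxicity = 7, Response = 10 by intervention discards those variables' equations.
Dose = Gene + 4  [with Gene=4]  = 8
Enzyme = -3·Gene - 3·Dose + 6  [with Gene=4, Dose=8]  = -30
Clearance = -3·Enzyme + 2·Toxicity + 6  [with Enzyme=-30, Toxicity=7]  = 110

110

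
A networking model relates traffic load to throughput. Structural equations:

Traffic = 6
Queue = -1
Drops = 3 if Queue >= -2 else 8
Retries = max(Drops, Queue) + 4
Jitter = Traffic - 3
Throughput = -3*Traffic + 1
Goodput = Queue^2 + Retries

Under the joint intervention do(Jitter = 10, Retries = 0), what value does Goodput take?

1

Setting Jitter = 10, Retries = 0 by intervention discards those variables' equations.
Goodput = Queue^2 + Retries  [with Queue=-1, Retries=0]  = 1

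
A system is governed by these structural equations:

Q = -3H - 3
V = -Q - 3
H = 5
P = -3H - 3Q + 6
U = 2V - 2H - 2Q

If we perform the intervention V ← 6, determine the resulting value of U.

The intervention breaks the incoming arrows to V: V = -Q - 3 no longer applies, and V = 6.
Q = -3H - 3  [with H=5]  = -18
U = 2V - 2H - 2Q  [with V=6, H=5, Q=-18]  = 38

38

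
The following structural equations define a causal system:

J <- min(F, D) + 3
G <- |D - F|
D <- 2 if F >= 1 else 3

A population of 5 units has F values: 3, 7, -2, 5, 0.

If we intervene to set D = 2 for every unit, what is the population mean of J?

3.8

do(D=2) breaks D's dependence on F. With D=2 fixed, J across the units is 5, 5, 1, 5, 3, mean 3.8.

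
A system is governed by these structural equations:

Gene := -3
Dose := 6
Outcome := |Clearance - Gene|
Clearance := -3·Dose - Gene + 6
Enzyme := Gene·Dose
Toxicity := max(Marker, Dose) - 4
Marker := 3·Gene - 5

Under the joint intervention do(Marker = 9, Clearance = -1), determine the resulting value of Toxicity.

Setting Marker = 9, Clearance = -1 by intervention discards those variables' equations.
Toxicity = max(Marker, Dose) - 4  [with Marker=9, Dose=6]  = 5

5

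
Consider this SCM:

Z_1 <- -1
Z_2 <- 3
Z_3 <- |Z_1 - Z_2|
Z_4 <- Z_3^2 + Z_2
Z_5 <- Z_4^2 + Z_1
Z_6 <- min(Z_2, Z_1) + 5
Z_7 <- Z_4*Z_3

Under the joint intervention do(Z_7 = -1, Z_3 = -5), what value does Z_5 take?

Under do(Z_7 = -1, Z_3 = -5), each intervened variable's structural equation is replaced by its fixed value.
Z_4 = Z_3^2 + Z_2  [with Z_3=-5, Z_2=3]  = 28
Z_5 = Z_4^2 + Z_1  [with Z_4=28, Z_1=-1]  = 783

783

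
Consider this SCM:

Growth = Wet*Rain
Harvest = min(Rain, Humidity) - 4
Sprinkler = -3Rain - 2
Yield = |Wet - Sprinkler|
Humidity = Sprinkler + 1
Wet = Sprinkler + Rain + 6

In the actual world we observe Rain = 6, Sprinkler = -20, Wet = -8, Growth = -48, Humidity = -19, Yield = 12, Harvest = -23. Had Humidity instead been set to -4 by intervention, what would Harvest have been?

Under do(Humidity=-4), the mechanism Humidity = Sprinkler + 1 is discarded; Humidity is fixed at -4.
Harvest = min(Rain, Humidity) - 4  [with Rain=6, Humidity=-4]  = -8

-8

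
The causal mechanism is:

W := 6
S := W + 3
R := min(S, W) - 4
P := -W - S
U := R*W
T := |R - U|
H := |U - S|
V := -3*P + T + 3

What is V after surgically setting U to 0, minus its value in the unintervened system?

-8

do(U=0) replaces the equation U := R*W with the constant U = 0.
S = W + 3  [with W=6]  = 9
R = min(S, W) - 4  [with S=9, W=6]  = 2
P = -W - S  [with W=6, S=9]  = -15
T = |R - U|  [with R=2, U=0]  = 2
V = -3*P + T + 3  [with P=-15, T=2]  = 50
Without intervention: S = W + 3  [with W=6]  = 9; R = min(S, W) - 4  [with S=9, W=6]  = 2; P = -W - S  [with W=6, S=9]  = -15; U = R*W  [with R=2, W=6]  = 12; T = |R - U|  [with R=2, U=12]  = 10; V = -3*P + T + 3  [with P=-15, T=10]  = 58.
Change = 50 − 58 = -8.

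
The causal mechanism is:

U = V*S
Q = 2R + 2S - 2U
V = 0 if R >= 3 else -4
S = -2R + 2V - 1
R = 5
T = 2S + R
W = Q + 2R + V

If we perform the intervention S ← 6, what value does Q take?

do(S=6) replaces the equation S = -2R + 2V - 1 with the constant S = 6.
V = 0 if R >= 3 else -4  [with R=5]  = 0
U = V*S  [with V=0, S=6]  = 0
Q = 2R + 2S - 2U  [with R=5, S=6, U=0]  = 22

22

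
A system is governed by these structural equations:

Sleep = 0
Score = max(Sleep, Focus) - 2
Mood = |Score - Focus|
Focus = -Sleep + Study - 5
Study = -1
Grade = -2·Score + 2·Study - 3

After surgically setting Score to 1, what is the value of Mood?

7

Intervening sets Score = 1 and removes its equation (Score = max(Sleep, Focus) - 2).
Focus = -Sleep + Study - 5  [with Sleep=0, Study=-1]  = -6
Mood = |Score - Focus|  [with Score=1, Focus=-6]  = 7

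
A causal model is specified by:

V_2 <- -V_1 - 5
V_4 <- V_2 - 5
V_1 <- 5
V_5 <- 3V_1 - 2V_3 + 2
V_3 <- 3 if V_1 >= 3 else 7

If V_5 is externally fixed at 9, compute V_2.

Under do(V_5=9), the mechanism V_5 <- 3V_1 - 2V_3 + 2 is discarded; V_5 is fixed at 9.
No directed path runs from V_5 to V_2, so V_2 keeps its natural value.
V_2 = -V_1 - 5  [with V_1=5]  = -10

-10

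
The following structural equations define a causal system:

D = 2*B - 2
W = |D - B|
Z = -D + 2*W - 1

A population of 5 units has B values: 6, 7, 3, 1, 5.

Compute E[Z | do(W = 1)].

Every unit gets W=1 under the intervention. Z values become -9, -11, -3, 1, -7; E[Z|do(W=1)] = -5.8.

-5.8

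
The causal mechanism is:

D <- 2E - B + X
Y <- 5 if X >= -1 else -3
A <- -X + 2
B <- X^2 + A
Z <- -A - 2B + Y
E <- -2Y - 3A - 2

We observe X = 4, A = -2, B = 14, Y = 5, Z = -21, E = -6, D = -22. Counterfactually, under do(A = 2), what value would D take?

-50

Under do(A=2), the mechanism A <- -X + 2 is discarded; A is fixed at 2.
B = X^2 + A  [with X=4, A=2]  = 18
Y = 5 if X >= -1 else -3  [with X=4]  = 5
E = -2Y - 3A - 2  [with Y=5, A=2]  = -18
D = 2E - B + X  [with E=-18, B=18, X=4]  = -50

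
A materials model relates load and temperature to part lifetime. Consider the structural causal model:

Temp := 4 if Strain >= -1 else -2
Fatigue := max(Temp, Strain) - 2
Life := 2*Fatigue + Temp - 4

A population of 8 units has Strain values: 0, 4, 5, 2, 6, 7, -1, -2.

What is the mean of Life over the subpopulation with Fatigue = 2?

Observing Fatigue=2 restricts to units where Fatigue's equation naturally yields 2: Strain ∈ {0, 4, 2, -1}. In that subpopulation Life = 4, 4, 4, 4, mean 4.

4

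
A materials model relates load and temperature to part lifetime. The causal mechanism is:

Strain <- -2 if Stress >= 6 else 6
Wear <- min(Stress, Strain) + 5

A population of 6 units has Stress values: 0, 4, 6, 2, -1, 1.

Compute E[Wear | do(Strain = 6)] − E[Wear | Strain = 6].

0.8

Under do(Strain=6), Strain's equation is replaced by Strain=6 for every unit. Per-unit Wear: 5, 9, 11, 7, 4, 6. Mean = 7.
Observing Strain=6 restricts to units where Strain's equation naturally yields 6: Stress ∈ {0, 4, 2, -1, 1}. In that subpopulation Wear = 5, 9, 7, 4, 6, mean 6.2.
Difference = 7 − 6.2 = 0.8.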